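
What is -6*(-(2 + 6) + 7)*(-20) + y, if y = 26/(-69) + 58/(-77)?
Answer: -643564/5313 ≈ -121.13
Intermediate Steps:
y = -6004/5313 (y = 26*(-1/69) + 58*(-1/77) = -26/69 - 58/77 = -6004/5313 ≈ -1.1301)
-6*(-(2 + 6) + 7)*(-20) + y = -6*(-(2 + 6) + 7)*(-20) - 6004/5313 = -6*(-1*8 + 7)*(-20) - 6004/5313 = -6*(-8 + 7)*(-20) - 6004/5313 = -6*(-1)*(-20) - 6004/5313 = 6*(-20) - 6004/5313 = -120 - 6004/5313 = -643564/5313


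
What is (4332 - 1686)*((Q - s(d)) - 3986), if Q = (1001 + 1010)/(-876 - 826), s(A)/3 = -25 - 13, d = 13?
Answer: -8721421065/851 ≈ -1.0248e+7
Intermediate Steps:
s(A) = -114 (s(A) = 3*(-25 - 13) = 3*(-38) = -114)
Q = -2011/1702 (Q = 2011/(-1702) = 2011*(-1/1702) = -2011/1702 ≈ -1.1816)
(4332 - 1686)*((Q - s(d)) - 3986) = (4332 - 1686)*((-2011/1702 - 1*(-114)) - 3986) = 2646*((-2011/1702 + 114) - 3986) = 2646*(192017/1702 - 3986) = 2646*(-6592155/1702) = -8721421065/851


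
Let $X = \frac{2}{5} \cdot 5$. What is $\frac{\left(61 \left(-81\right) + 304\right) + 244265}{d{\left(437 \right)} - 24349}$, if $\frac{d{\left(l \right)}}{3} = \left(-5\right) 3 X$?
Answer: $- \frac{239628}{24439} \approx -9.8051$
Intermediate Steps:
$X = 2$ ($X = 2 \cdot \frac{1}{5} \cdot 5 = \frac{2}{5} \cdot 5 = 2$)
$d{\left(l \right)} = -90$ ($d{\left(l \right)} = 3 \left(-5\right) 3 \cdot 2 = 3 \left(\left(-15\right) 2\right) = 3 \left(-30\right) = -90$)
$\frac{\left(61 \left(-81\right) + 304\right) + 244265}{d{\left(437 \right)} - 24349} = \frac{\left(61 \left(-81\right) + 304\right) + 244265}{-90 - 24349} = \frac{\left(-4941 + 304\right) + 244265}{-24439} = \left(-4637 + 244265\right) \left(- \frac{1}{24439}\right) = 239628 \left(- \frac{1}{24439}\right) = - \frac{239628}{24439}$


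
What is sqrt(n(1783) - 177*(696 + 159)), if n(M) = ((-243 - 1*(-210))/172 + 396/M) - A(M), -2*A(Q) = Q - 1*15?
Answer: I*sqrt(3537484782200407)/153338 ≈ 387.88*I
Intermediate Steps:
A(Q) = 15/2 - Q/2 (A(Q) = -(Q - 1*15)/2 = -(Q - 15)/2 = -(-15 + Q)/2 = 15/2 - Q/2)
n(M) = -1323/172 + M/2 + 396/M (n(M) = ((-243 - 1*(-210))/172 + 396/M) - (15/2 - M/2) = ((-243 + 210)*(1/172) + 396/M) + (-15/2 + M/2) = (-33*1/172 + 396/M) + (-15/2 + M/2) = (-33/172 + 396/M) + (-15/2 + M/2) = -1323/172 + M/2 + 396/M)
sqrt(n(1783) - 177*(696 + 159)) = sqrt((-1323/172 + (1/2)*1783 + 396/1783) - 177*(696 + 159)) = sqrt((-1323/172 + 1783/2 + 396*(1/1783)) - 177*855) = sqrt((-1323/172 + 1783/2 + 396/1783) - 151335) = sqrt(271110857/306676 - 151335) = sqrt(-46139701603/306676) = I*sqrt(3537484782200407)/153338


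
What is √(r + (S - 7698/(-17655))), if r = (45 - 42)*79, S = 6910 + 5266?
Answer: 7*√8773822915/5885 ≈ 111.42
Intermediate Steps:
S = 12176
r = 237 (r = 3*79 = 237)
√(r + (S - 7698/(-17655))) = √(237 + (12176 - 7698/(-17655))) = √(237 + (12176 - 7698*(-1/17655))) = √(237 + (12176 + 2566/5885)) = √(237 + 71658326/5885) = √(73053071/5885) = 7*√8773822915/5885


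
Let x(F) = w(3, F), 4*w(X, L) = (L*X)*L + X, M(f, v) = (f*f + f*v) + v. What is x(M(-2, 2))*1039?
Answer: 15585/4 ≈ 3896.3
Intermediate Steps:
M(f, v) = v + f² + f*v (M(f, v) = (f² + f*v) + v = v + f² + f*v)
w(X, L) = X/4 + X*L²/4 (w(X, L) = ((L*X)*L + X)/4 = (X*L² + X)/4 = (X + X*L²)/4 = X/4 + X*L²/4)
x(F) = ¾ + 3*F²/4 (x(F) = (¼)*3*(1 + F²) = ¾ + 3*F²/4)
x(M(-2, 2))*1039 = (¾ + 3*(2 + (-2)² - 2*2)²/4)*1039 = (¾ + 3*(2 + 4 - 4)²/4)*1039 = (¾ + (¾)*2²)*1039 = (¾ + (¾)*4)*1039 = (¾ + 3)*1039 = (15/4)*1039 = 15585/4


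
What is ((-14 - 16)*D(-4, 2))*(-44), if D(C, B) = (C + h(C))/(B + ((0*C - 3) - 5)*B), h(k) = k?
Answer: 5280/7 ≈ 754.29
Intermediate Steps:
D(C, B) = -2*C/(7*B) (D(C, B) = (C + C)/(B + ((0*C - 3) - 5)*B) = (2*C)/(B + ((0 - 3) - 5)*B) = (2*C)/(B + (-3 - 5)*B) = (2*C)/(B - 8*B) = (2*C)/((-7*B)) = (2*C)*(-1/(7*B)) = -2*C/(7*B))
((-14 - 16)*D(-4, 2))*(-44) = ((-14 - 16)*(-2/7*(-4)/2))*(-44) = -(-60)*(-4)/(7*2)*(-44) = -30*4/7*(-44) = -120/7*(-44) = 5280/7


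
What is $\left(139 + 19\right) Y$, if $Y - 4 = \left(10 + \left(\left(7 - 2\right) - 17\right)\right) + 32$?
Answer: $5372$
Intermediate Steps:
$Y = 34$ ($Y = 4 + \left(\left(10 + \left(\left(7 - 2\right) - 17\right)\right) + 32\right) = 4 + \left(\left(10 + \left(5 - 17\right)\right) + 32\right) = 4 + \left(\left(10 - 12\right) + 32\right) = 4 + \left(-2 + 32\right) = 4 + 30 = 34$)
$\left(139 + 19\right) Y = \left(139 + 19\right) 34 = 158 \cdot 34 = 5372$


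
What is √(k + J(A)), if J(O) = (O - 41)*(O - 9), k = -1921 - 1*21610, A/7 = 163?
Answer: 3*√135741 ≈ 1105.3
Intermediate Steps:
A = 1141 (A = 7*163 = 1141)
k = -23531 (k = -1921 - 21610 = -23531)
J(O) = (-41 + O)*(-9 + O)
√(k + J(A)) = √(-23531 + (369 + 1141² - 50*1141)) = √(-23531 + (369 + 1301881 - 57050)) = √(-23531 + 1245200) = √1221669 = 3*√135741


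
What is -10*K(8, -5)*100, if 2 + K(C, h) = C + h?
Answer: -1000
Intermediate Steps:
K(C, h) = -2 + C + h (K(C, h) = -2 + (C + h) = -2 + C + h)
-10*K(8, -5)*100 = -10*(-2 + 8 - 5)*100 = -10*1*100 = -10*100 = -1000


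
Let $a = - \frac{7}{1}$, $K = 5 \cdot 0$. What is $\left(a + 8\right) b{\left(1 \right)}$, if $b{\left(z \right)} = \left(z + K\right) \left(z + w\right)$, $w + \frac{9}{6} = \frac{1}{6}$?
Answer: $- \frac{1}{3} \approx -0.33333$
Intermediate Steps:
$w = - \frac{4}{3}$ ($w = - \frac{3}{2} + \frac{1}{6} = - \frac{4}{3} \approx -1.3333$)
$K = 0$
$b{\left(z \right)} = z \left(- \frac{4}{3} + z\right)$ ($b{\left(z \right)} = \left(z + 0\right) \left(z - \frac{4}{3}\right) = z \left(- \frac{4}{3} + z\right)$)
$a = -7$ ($a = \left(-7\right) 1 = -7$)
$\left(a + 8\right) b{\left(1 \right)} = \left(-7 + 8\right) \frac{1}{3} \cdot 1 \left(-4 + 3 \cdot 1\right) = 1 \cdot \frac{1}{3} \cdot 1 \left(-4 + 3\right) = 1 \cdot \frac{1}{3} \cdot 1 \left(-1\right) = 1 \left(- \frac{1}{3}\right) = - \frac{1}{3}$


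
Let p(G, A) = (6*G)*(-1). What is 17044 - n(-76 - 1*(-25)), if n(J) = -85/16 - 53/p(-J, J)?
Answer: 41736293/2448 ≈ 17049.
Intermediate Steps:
p(G, A) = -6*G
n(J) = -85/16 - 53/(6*J) (n(J) = -85/16 - 53*1/(6*J) = -85*1/16 - 53*1/(6*J) = -85/16 - 53/(6*J))
17044 - n(-76 - 1*(-25)) = 17044 - (-424 - 255*(-76 - 1*(-25)))/(48*(-76 - 1*(-25))) = 17044 - (-424 - 255*(-76 + 25))/(48*(-76 + 25)) = 17044 - (-424 - 255*(-51))/(48*(-51)) = 17044 - (-1)*(-424 + 13005)/(48*51) = 17044 - (-1)*12581/(48*51) = 17044 - 1*(-12581/2448) = 17044 + 12581/2448 = 41736293/2448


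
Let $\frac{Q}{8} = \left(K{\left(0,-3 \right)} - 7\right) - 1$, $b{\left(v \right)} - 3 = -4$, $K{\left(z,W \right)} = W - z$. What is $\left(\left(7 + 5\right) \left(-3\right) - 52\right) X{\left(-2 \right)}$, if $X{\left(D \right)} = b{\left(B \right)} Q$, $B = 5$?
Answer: $-7744$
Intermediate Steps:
$b{\left(v \right)} = -1$ ($b{\left(v \right)} = 3 - 4 = -1$)
$Q = -88$ ($Q = 8 \left(\left(\left(-3 - 0\right) - 7\right) - 1\right) = 8 \left(\left(\left(-3 + 0\right) - 7\right) - 1\right) = 8 \left(\left(-3 - 7\right) - 1\right) = 8 \left(-10 - 1\right) = 8 \left(-11\right) = -88$)
$X{\left(D \right)} = 88$ ($X{\left(D \right)} = \left(-1\right) \left(-88\right) = 88$)
$\left(\left(7 + 5\right) \left(-3\right) - 52\right) X{\left(-2 \right)} = \left(\left(7 + 5\right) \left(-3\right) - 52\right) 88 = \left(12 \left(-3\right) - 52\right) 88 = \left(-36 - 52\right) 88 = \left(-88\right) 88 = -7744$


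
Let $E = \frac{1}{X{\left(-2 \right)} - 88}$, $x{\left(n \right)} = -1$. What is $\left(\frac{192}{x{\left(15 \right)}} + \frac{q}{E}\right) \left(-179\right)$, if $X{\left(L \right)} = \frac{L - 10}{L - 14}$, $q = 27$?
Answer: $\frac{1824189}{4} \approx 4.5605 \cdot 10^{5}$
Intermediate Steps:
$X{\left(L \right)} = \frac{-10 + L}{-14 + L}$
$E = - \frac{4}{349}$ ($E = \frac{1}{\frac{-10 - 2}{-14 - 2} - 88} = \frac{1}{\frac{1}{-16} \left(-12\right) - 88} = \frac{1}{\left(- \frac{1}{16}\right) \left(-12\right) - 88} = \frac{1}{\frac{3}{4} - 88} = \frac{1}{- \frac{349}{4}} = - \frac{4}{349} \approx -0.011461$)
$\left(\frac{192}{x{\left(15 \right)}} + \frac{q}{E}\right) \left(-179\right) = \left(\frac{192}{-1} + \frac{27}{- \frac{4}{349}}\right) \left(-179\right) = \left(192 \left(-1\right) + 27 \left(- \frac{349}{4}\right)\right) \left(-179\right) = \left(-192 - \frac{9423}{4}\right) \left(-179\right) = \left(- \frac{10191}{4}\right) \left(-179\right) = \frac{1824189}{4}$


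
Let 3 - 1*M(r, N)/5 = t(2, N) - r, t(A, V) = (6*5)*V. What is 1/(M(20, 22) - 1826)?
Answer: -1/5011 ≈ -0.00019956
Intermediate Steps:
t(A, V) = 30*V
M(r, N) = 15 - 150*N + 5*r (M(r, N) = 15 - 5*(30*N - r) = 15 - 5*(-r + 30*N) = 15 + (-150*N + 5*r) = 15 - 150*N + 5*r)
1/(M(20, 22) - 1826) = 1/((15 - 150*22 + 5*20) - 1826) = 1/((15 - 3300 + 100) - 1826) = 1/(-3185 - 1826) = 1/(-5011) = -1/5011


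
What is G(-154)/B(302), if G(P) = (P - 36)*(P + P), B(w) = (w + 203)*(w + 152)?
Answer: 5852/22927 ≈ 0.25524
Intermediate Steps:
B(w) = (152 + w)*(203 + w) (B(w) = (203 + w)*(152 + w) = (152 + w)*(203 + w))
G(P) = 2*P*(-36 + P) (G(P) = (-36 + P)*(2*P) = 2*P*(-36 + P))
G(-154)/B(302) = (2*(-154)*(-36 - 154))/(30856 + 302² + 355*302) = (2*(-154)*(-190))/(30856 + 91204 + 107210) = 58520/229270 = 58520*(1/229270) = 5852/22927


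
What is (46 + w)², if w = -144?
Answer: 9604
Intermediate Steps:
(46 + w)² = (46 - 144)² = (-98)² = 9604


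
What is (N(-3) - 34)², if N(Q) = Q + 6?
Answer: 961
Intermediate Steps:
N(Q) = 6 + Q
(N(-3) - 34)² = ((6 - 3) - 34)² = (3 - 34)² = (-31)² = 961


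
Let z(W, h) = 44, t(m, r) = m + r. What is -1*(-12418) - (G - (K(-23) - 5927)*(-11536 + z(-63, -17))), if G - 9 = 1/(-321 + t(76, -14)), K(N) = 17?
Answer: 17593903412/259 ≈ 6.7930e+7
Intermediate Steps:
G = 2330/259 (G = 9 + 1/(-321 + (76 - 14)) = 9 + 1/(-321 + 62) = 9 + 1/(-259) = 9 - 1/259 = 2330/259 ≈ 8.9961)
-1*(-12418) - (G - (K(-23) - 5927)*(-11536 + z(-63, -17))) = -1*(-12418) - (2330/259 - (17 - 5927)*(-11536 + 44)) = 12418 - (2330/259 - (-5910)*(-11492)) = 12418 - (2330/259 - 1*67917720) = 12418 - (2330/259 - 67917720) = 12418 - 1*(-17590687150/259) = 12418 + 17590687150/259 = 17593903412/259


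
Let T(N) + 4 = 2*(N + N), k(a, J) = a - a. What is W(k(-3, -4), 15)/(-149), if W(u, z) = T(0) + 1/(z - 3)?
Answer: 47/1788 ≈ 0.026286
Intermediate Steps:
k(a, J) = 0
T(N) = -4 + 4*N (T(N) = -4 + 2*(N + N) = -4 + 2*(2*N) = -4 + 4*N)
W(u, z) = -4 + 1/(-3 + z) (W(u, z) = (-4 + 4*0) + 1/(z - 3) = (-4 + 0) + 1/(-3 + z) = -4 + 1/(-3 + z))
W(k(-3, -4), 15)/(-149) = ((13 - 4*15)/(-3 + 15))/(-149) = ((13 - 60)/12)*(-1/149) = ((1/12)*(-47))*(-1/149) = -47/12*(-1/149) = 47/1788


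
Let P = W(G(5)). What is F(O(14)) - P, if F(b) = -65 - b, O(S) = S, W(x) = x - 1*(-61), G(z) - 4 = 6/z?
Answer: -726/5 ≈ -145.20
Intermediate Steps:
G(z) = 4 + 6/z
W(x) = 61 + x (W(x) = x + 61 = 61 + x)
P = 331/5 (P = 61 + (4 + 6/5) = 61 + 26/5 = 331/5 ≈ 66.200)
F(O(14)) - P = (-65 - 1*14) - 1*331/5 = (-65 - 14) - 331/5 = -79 - 331/5 = -726/5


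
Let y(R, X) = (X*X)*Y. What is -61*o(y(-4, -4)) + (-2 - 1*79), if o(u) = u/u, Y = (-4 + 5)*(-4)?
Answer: -142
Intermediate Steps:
Y = -4 (Y = 1*(-4) = -4)
y(R, X) = -4*X**2 (y(R, X) = (X*X)*(-4) = X**2*(-4) = -4*X**2)
o(u) = 1
-61*o(y(-4, -4)) + (-2 - 1*79) = -61*1 + (-2 - 1*79) = -61 + (-2 - 79) = -61 - 81 = -142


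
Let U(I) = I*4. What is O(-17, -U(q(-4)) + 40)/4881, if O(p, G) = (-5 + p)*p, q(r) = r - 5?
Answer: 374/4881 ≈ 0.076624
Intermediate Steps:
q(r) = -5 + r
U(I) = 4*I
O(p, G) = p*(-5 + p)
O(-17, -U(q(-4)) + 40)/4881 = -17*(-5 - 17)/4881 = -17*(-22)*(1/4881) = 374*(1/4881) = 374/4881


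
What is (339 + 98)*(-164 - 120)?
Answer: -124108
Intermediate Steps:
(339 + 98)*(-164 - 120) = 437*(-284) = -124108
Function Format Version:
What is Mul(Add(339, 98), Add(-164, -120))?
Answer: -124108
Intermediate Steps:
Mul(Add(339, 98), Add(-164, -120)) = Mul(437, -284) = -124108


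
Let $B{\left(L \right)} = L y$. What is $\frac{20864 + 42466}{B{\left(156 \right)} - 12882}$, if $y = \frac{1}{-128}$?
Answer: $- \frac{675520}{137421} \approx -4.9157$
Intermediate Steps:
$y = - \frac{1}{128} \approx -0.0078125$
$B{\left(L \right)} = - \frac{L}{128}$ ($B{\left(L \right)} = L \left(- \frac{1}{128}\right) = - \frac{L}{128}$)
$\frac{20864 + 42466}{B{\left(156 \right)} - 12882} = \frac{20864 + 42466}{\left(- \frac{1}{128}\right) 156 - 12882} = \frac{63330}{- \frac{39}{32} - 12882} = \frac{63330}{- \frac{412263}{32}} = 63330 \left(- \frac{32}{412263}\right) = - \frac{675520}{137421}$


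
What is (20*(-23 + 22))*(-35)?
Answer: 700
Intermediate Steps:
(20*(-23 + 22))*(-35) = (20*(-1))*(-35) = -20*(-35) = 700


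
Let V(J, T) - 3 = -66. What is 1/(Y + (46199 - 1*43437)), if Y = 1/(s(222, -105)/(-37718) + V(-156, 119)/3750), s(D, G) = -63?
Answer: 178332/480766109 ≈ 0.00037093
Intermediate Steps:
V(J, T) = -63 (V(J, T) = 3 - 66 = -63)
Y = -11786875/178332 (Y = 1/(-63/(-37718) - 63/3750) = 1/(-63*(-1/37718) - 63*1/3750) = 1/(63/37718 - 21/1250) = 1/(-178332/11786875) = -11786875/178332 ≈ -66.095)
1/(Y + (46199 - 1*43437)) = 1/(-11786875/178332 + (46199 - 1*43437)) = 1/(-11786875/178332 + (46199 - 43437)) = 1/(-11786875/178332 + 2762) = 1/(480766109/178332) = 178332/480766109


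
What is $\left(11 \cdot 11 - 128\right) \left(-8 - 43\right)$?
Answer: $357$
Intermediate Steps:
$\left(11 \cdot 11 - 128\right) \left(-8 - 43\right) = \left(121 - 128\right) \left(-51\right) = \left(-7\right) \left(-51\right) = 357$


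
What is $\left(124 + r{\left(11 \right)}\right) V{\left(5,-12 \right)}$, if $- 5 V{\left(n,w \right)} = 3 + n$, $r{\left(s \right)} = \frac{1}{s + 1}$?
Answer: $- \frac{2978}{15} \approx -198.53$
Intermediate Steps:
$r{\left(s \right)} = \frac{1}{1 + s}$
$V{\left(n,w \right)} = - \frac{3}{5} - \frac{n}{5}$ ($V{\left(n,w \right)} = - \frac{3 + n}{5} = - \frac{3}{5} - \frac{n}{5}$)
$\left(124 + r{\left(11 \right)}\right) V{\left(5,-12 \right)} = \left(124 + \frac{1}{1 + 11}\right) \left(- \frac{3}{5} - 1\right) = \left(124 + \frac{1}{12}\right) \left(- \frac{3}{5} - 1\right) = \left(124 + \frac{1}{12}\right) \left(- \frac{8}{5}\right) = \frac{1489}{12} \left(- \frac{8}{5}\right) = - \frac{2978}{15}$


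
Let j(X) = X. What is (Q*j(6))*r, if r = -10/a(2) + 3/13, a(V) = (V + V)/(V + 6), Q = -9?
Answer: 13878/13 ≈ 1067.5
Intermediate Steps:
a(V) = 2*V/(6 + V) (a(V) = (2*V)/(6 + V) = 2*V/(6 + V))
r = -257/13 (r = -10/(2*2/(6 + 2)) + 3/13 = -10/(2*2/8) + 3*(1/13) = -10/(2*2*(⅛)) + 3/13 = -10/½ + 3/13 = -10*2 + 3/13 = -20 + 3/13 = -257/13 ≈ -19.769)
(Q*j(6))*r = -9*6*(-257/13) = -54*(-257/13) = 13878/13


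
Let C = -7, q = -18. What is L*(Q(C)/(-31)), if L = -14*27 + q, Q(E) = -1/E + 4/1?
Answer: 11484/217 ≈ 52.922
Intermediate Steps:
Q(E) = 4 - 1/E (Q(E) = -1/E + 4*1 = -1/E + 4 = 4 - 1/E)
L = -396 (L = -14*27 - 18 = -378 - 18 = -396)
L*(Q(C)/(-31)) = -396*(4 - 1/(-7))/(-31) = -396*(4 - 1*(-⅐))*(-1)/31 = -396*(4 + ⅐)*(-1)/31 = -11484*(-1)/(7*31) = -396*(-29/217) = 11484/217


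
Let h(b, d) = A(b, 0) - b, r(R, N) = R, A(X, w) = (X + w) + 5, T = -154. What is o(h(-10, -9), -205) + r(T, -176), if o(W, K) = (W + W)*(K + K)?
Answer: -4254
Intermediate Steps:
A(X, w) = 5 + X + w
h(b, d) = 5 (h(b, d) = (5 + b + 0) - b = (5 + b) - b = 5)
o(W, K) = 4*K*W (o(W, K) = (2*W)*(2*K) = 4*K*W)
o(h(-10, -9), -205) + r(T, -176) = 4*(-205)*5 - 154 = -4100 - 154 = -4254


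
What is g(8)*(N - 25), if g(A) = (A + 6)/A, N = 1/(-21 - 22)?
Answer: -1883/43 ≈ -43.791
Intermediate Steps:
N = -1/43 (N = 1/(-43) = -1/43 ≈ -0.023256)
g(A) = (6 + A)/A
g(8)*(N - 25) = ((6 + 8)/8)*(-1/43 - 25) = ((⅛)*14)*(-1076/43) = (7/4)*(-1076/43) = -1883/43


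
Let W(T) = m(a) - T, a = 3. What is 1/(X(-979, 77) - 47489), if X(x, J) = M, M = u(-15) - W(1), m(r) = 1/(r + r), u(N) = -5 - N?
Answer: -6/284869 ≈ -2.1062e-5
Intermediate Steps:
m(r) = 1/(2*r)
W(T) = ⅙ - T (W(T) = (½)/3 - T = (½)*(⅓) - T = ⅙ - T)
M = 65/6 (M = (-5 - 1*(-15)) - (⅙ - 1*1) = (-5 + 15) - (⅙ - 1) = 10 - 1*(-⅚) = 10 + ⅚ = 65/6 ≈ 10.833)
X(x, J) = 65/6
1/(X(-979, 77) - 47489) = 1/(65/6 - 47489) = 1/(-284869/6) = -6/284869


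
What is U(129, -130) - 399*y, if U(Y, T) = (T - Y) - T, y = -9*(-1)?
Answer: -3720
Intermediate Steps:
y = 9
U(Y, T) = -Y
U(129, -130) - 399*y = -1*129 - 399*9 = -129 - 3591 = -3720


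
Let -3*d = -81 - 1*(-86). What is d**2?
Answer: 25/9 ≈ 2.7778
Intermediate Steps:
d = -5/3 (d = -(-81 - 1*(-86))/3 = -(-81 + 86)/3 = -1/3*5 = -5/3 ≈ -1.6667)
d**2 = (-5/3)**2 = 25/9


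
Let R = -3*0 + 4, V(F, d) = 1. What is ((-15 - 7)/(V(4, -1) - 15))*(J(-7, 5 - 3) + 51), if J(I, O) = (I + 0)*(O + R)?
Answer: 99/7 ≈ 14.143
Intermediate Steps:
R = 4 (R = 0 + 4 = 4)
J(I, O) = I*(4 + O) (J(I, O) = (I + 0)*(O + 4) = I*(4 + O))
((-15 - 7)/(V(4, -1) - 15))*(J(-7, 5 - 3) + 51) = ((-15 - 7)/(1 - 15))*(-7*(4 + (5 - 3)) + 51) = (-22/(-14))*(-7*(4 + 2) + 51) = (-22*(-1/14))*(-7*6 + 51) = 11*(-42 + 51)/7 = (11/7)*9 = 99/7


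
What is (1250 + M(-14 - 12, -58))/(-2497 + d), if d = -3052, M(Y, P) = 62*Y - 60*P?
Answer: -3118/5549 ≈ -0.56190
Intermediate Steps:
M(Y, P) = -60*P + 62*Y
(1250 + M(-14 - 12, -58))/(-2497 + d) = (1250 + (-60*(-58) + 62*(-14 - 12)))/(-2497 - 3052) = (1250 + (3480 + 62*(-26)))/(-5549) = (1250 + (3480 - 1612))*(-1/5549) = (1250 + 1868)*(-1/5549) = 3118*(-1/5549) = -3118/5549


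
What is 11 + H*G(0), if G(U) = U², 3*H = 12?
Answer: 11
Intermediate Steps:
H = 4 (H = (⅓)*12 = 4)
11 + H*G(0) = 11 + 4*0² = 11 + 4*0 = 11 + 0 = 11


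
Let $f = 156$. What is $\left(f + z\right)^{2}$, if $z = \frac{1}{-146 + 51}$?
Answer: $\frac{219602761}{9025} \approx 24333.0$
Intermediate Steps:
$z = - \frac{1}{95}$ ($z = \frac{1}{-95} = - \frac{1}{95} \approx -0.010526$)
$\left(f + z\right)^{2} = \left(156 - \frac{1}{95}\right)^{2} = \left(\frac{14819}{95}\right)^{2} = \frac{219602761}{9025}$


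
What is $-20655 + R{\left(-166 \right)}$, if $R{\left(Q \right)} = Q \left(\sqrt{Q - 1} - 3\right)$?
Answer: $-20157 - 166 i \sqrt{167} \approx -20157.0 - 2145.2 i$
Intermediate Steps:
$R{\left(Q \right)} = Q \left(-3 + \sqrt{-1 + Q}\right)$ ($R{\left(Q \right)} = Q \left(\sqrt{-1 + Q} - 3\right) = Q \left(-3 + \sqrt{-1 + Q}\right)$)
$-20655 + R{\left(-166 \right)} = -20655 - 166 \left(-3 + \sqrt{-1 - 166}\right) = -20655 - 166 \left(-3 + \sqrt{-167}\right) = -20655 - 166 \left(-3 + i \sqrt{167}\right) = -20655 + \left(498 - 166 i \sqrt{167}\right) = -20157 - 166 i \sqrt{167}$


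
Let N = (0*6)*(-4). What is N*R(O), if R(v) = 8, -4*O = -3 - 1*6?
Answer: 0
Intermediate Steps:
O = 9/4 (O = -(-3 - 1*6)/4 = -(-3 - 6)/4 = -¼*(-9) = 9/4 ≈ 2.2500)
N = 0 (N = 0*(-4) = 0)
N*R(O) = 0*8 = 0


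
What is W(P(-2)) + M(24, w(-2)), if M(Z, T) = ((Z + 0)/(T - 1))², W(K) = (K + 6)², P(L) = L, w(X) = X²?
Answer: 80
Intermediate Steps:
W(K) = (6 + K)²
M(Z, T) = Z²/(-1 + T)² (M(Z, T) = (Z/(-1 + T))² = Z²/(-1 + T)²)
W(P(-2)) + M(24, w(-2)) = (6 - 2)² + 24²/(-1 + (-2)²)² = 4² + 576/(-1 + 4)² = 16 + 576/3² = 16 + 576*(⅑) = 16 + 64 = 80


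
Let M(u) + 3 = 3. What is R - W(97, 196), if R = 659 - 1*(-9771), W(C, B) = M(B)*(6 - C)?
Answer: 10430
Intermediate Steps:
M(u) = 0 (M(u) = -3 + 3 = 0)
W(C, B) = 0 (W(C, B) = 0*(6 - C) = 0)
R = 10430 (R = 659 + 9771 = 10430)
R - W(97, 196) = 10430 - 1*0 = 10430 + 0 = 10430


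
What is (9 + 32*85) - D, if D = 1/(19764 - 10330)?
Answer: 25745385/9434 ≈ 2729.0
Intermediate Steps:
D = 1/9434 ≈ 0.00010600
(9 + 32*85) - D = (9 + 32*85) - 1*1/9434 = (9 + 2720) - 1/9434 = 2729 - 1/9434 = 25745385/9434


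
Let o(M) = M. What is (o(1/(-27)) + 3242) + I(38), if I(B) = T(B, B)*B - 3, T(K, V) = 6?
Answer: 93608/27 ≈ 3467.0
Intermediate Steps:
I(B) = -3 + 6*B (I(B) = 6*B - 3 = -3 + 6*B)
(o(1/(-27)) + 3242) + I(38) = (1/(-27) + 3242) + (-3 + 6*38) = (-1/27 + 3242) + (-3 + 228) = 87533/27 + 225 = 93608/27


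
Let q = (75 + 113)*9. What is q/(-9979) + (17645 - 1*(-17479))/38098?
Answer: 143020290/190089971 ≈ 0.75238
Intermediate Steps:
q = 1692 (q = 188*9 = 1692)
q/(-9979) + (17645 - 1*(-17479))/38098 = 1692/(-9979) + (17645 - 1*(-17479))/38098 = 1692*(-1/9979) + (17645 + 17479)*(1/38098) = -1692/9979 + 35124*(1/38098) = -1692/9979 + 17562/19049 = 143020290/190089971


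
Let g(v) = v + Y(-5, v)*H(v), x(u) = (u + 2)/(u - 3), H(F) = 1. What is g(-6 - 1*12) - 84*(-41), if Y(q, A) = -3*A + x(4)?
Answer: 3486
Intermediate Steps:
x(u) = (2 + u)/(-3 + u)
Y(q, A) = 6 - 3*A (Y(q, A) = -3*A + (2 + 4)/(-3 + 4) = -3*A + 6/1 = -3*A + 1*6 = -3*A + 6 = 6 - 3*A)
g(v) = 6 - 2*v (g(v) = v + (6 - 3*v)*1 = v + (6 - 3*v) = 6 - 2*v)
g(-6 - 1*12) - 84*(-41) = (6 - 2*(-6 - 1*12)) - 84*(-41) = (6 - 2*(-6 - 12)) + 3444 = (6 - 2*(-18)) + 3444 = (6 + 36) + 3444 = 42 + 3444 = 3486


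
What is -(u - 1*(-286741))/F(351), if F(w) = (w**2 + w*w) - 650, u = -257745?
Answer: -7249/61438 ≈ -0.11799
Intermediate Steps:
F(w) = -650 + 2*w**2 (F(w) = (w**2 + w**2) - 650 = 2*w**2 - 650 = -650 + 2*w**2)
-(u - 1*(-286741))/F(351) = -(-257745 - 1*(-286741))/(-650 + 2*351**2) = -(-257745 + 286741)/(-650 + 2*123201) = -28996/(-650 + 246402) = -28996/245752 = -1*7249/61438 = -7249/61438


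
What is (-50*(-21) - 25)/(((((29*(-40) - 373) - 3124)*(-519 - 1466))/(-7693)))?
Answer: -1577065/1848829 ≈ -0.85301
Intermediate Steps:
(-50*(-21) - 25)/(((((29*(-40) - 373) - 3124)*(-519 - 1466))/(-7693))) = (1050 - 25)/(((((-1160 - 373) - 3124)*(-1985))*(-1/7693))) = 1025/((((-1533 - 3124)*(-1985))*(-1/7693))) = 1025/((-4657*(-1985)*(-1/7693))) = 1025/((9244145*(-1/7693))) = 1025/(-9244145/7693) = 1025*(-7693/9244145) = -1577065/1848829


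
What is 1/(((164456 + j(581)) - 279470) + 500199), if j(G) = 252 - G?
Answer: 1/384856 ≈ 2.5984e-6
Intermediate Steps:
1/(((164456 + j(581)) - 279470) + 500199) = 1/(((164456 + (252 - 1*581)) - 279470) + 500199) = 1/(((164456 + (252 - 581)) - 279470) + 500199) = 1/(((164456 - 329) - 279470) + 500199) = 1/((164127 - 279470) + 500199) = 1/(-115343 + 500199) = 1/384856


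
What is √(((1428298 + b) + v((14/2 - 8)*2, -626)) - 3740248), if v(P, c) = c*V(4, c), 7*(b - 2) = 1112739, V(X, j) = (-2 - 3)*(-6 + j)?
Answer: 3*I*√22491791/7 ≈ 2032.5*I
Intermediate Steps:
V(X, j) = 30 - 5*j (V(X, j) = -5*(-6 + j) = 30 - 5*j)
b = 1112753/7 (b = 2 + (⅐)*1112739 = 2 + 1112739/7 = 1112753/7 ≈ 1.5896e+5)
v(P, c) = c*(30 - 5*c)
√(((1428298 + b) + v((14/2 - 8)*2, -626)) - 3740248) = √(((1428298 + 1112753/7) + 5*(-626)*(6 - 1*(-626))) - 3740248) = √((11110839/7 + 5*(-626)*(6 + 626)) - 3740248) = √((11110839/7 + 5*(-626)*632) - 3740248) = √((11110839/7 - 1978160) - 3740248) = √(-2736281/7 - 3740248) = √(-28918017/7) = 3*I*√22491791/7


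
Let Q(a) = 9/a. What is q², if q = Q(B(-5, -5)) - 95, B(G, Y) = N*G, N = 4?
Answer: 3644281/400 ≈ 9110.7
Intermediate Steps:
B(G, Y) = 4*G
q = -1909/20 (q = 9/((4*(-5))) - 95 = 9/(-20) - 95 = 9*(-1/20) - 95 = -9/20 - 95 = -1909/20 ≈ -95.450)
q² = (-1909/20)² = 3644281/400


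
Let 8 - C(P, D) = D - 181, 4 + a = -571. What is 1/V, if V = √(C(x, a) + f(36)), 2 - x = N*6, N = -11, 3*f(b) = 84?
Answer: √22/132 ≈ 0.035533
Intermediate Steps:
a = -575 (a = -4 - 571 = -575)
f(b) = 28 (f(b) = (⅓)*84 = 28)
x = 68 (x = 2 - (-11)*6 = 2 - 1*(-66) = 2 + 66 = 68)
C(P, D) = 189 - D (C(P, D) = 8 - (D - 181) = 8 - (-181 + D) = 8 + (181 - D) = 189 - D)
V = 6*√22 (V = √((189 - 1*(-575)) + 28) = √((189 + 575) + 28) = √(764 + 28) = √792 = 6*√22 ≈ 28.142)
1/V = 1/(6*√22) = √22/132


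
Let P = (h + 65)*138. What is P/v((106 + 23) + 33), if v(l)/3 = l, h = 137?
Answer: 4646/81 ≈ 57.358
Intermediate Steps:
v(l) = 3*l
P = 27876 (P = (137 + 65)*138 = 202*138 = 27876)
P/v((106 + 23) + 33) = 27876/((3*((106 + 23) + 33))) = 27876/((3*(129 + 33))) = 27876/((3*162)) = 27876/486 = 27876*(1/486) = 4646/81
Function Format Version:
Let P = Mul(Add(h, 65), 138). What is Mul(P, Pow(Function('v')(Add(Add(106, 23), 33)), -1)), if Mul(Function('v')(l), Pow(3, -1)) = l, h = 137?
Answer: Rational(4646, 81) ≈ 57.358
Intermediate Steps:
Function('v')(l) = Mul(3, l)
P = 27876 (P = Mul(Add(137, 65), 138) = Mul(202, 138) = 27876)
Mul(P, Pow(Function('v')(Add(Add(106, 23), 33)), -1)) = Mul(27876, Pow(Mul(3, Add(Add(106, 23), 33)), -1)) = Mul(27876, Pow(Mul(3, Add(129, 33)), -1)) = Mul(27876, Pow(Mul(3, 162), -1)) = Mul(27876, Pow(486, -1)) = Mul(27876, Rational(1, 486)) = Rational(4646, 81)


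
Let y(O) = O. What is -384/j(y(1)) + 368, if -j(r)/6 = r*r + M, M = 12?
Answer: 4848/13 ≈ 372.92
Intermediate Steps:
j(r) = -72 - 6*r**2 (j(r) = -6*(r*r + 12) = -6*(r**2 + 12) = -6*(12 + r**2) = -72 - 6*r**2)
-384/j(y(1)) + 368 = -384/(-72 - 6*1**2) + 368 = -384/(-72 - 6*1) + 368 = -384/(-72 - 6) + 368 = -384/(-78) + 368 = -1/78*(-384) + 368 = 64/13 + 368 = 4848/13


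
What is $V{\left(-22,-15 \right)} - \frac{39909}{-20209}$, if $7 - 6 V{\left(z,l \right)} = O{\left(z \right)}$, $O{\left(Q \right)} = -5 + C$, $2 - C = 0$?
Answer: $\frac{220772}{60627} \approx 3.6415$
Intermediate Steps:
$C = 2$ ($C = 2 - 0 = 2 + 0 = 2$)
$O{\left(Q \right)} = -3$ ($O{\left(Q \right)} = -5 + 2 = -3$)
$V{\left(z,l \right)} = \frac{5}{3}$ ($V{\left(z,l \right)} = \frac{7}{6} - - \frac{1}{2} = \frac{7}{6} + \frac{1}{2} = \frac{5}{3}$)
$V{\left(-22,-15 \right)} - \frac{39909}{-20209} = \frac{5}{3} - \frac{39909}{-20209} = \frac{5}{3} - - \frac{39909}{20209} = \frac{5}{3} + \frac{39909}{20209} = \frac{220772}{60627}$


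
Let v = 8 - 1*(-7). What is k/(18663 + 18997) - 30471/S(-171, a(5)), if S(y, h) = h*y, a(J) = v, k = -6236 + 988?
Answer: 18901279/1609965 ≈ 11.740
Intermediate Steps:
k = -5248
v = 15 (v = 8 + 7 = 15)
a(J) = 15
k/(18663 + 18997) - 30471/S(-171, a(5)) = -5248/(18663 + 18997) - 30471/(15*(-171)) = -5248/37660 - 30471/(-2565) = -5248*1/37660 - 30471*(-1/2565) = -1312/9415 + 10157/855 = 18901279/1609965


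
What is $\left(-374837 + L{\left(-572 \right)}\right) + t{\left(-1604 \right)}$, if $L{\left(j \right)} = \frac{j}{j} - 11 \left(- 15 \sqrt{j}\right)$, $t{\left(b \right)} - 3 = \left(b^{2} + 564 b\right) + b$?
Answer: $1291723 + 330 i \sqrt{143} \approx 1.2917 \cdot 10^{6} + 3946.2 i$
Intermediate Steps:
$t{\left(b \right)} = 3 + b^{2} + 565 b$ ($t{\left(b \right)} = 3 + \left(\left(b^{2} + 564 b\right) + b\right) = 3 + \left(b^{2} + 565 b\right) = 3 + b^{2} + 565 b$)
$L{\left(j \right)} = 1 + 165 \sqrt{j}$
$\left(-374837 + L{\left(-572 \right)}\right) + t{\left(-1604 \right)} = \left(-374837 + \left(1 + 165 \sqrt{-572}\right)\right) + \left(3 + \left(-1604\right)^{2} + 565 \left(-1604\right)\right) = \left(-374837 + \left(1 + 165 \cdot 2 i \sqrt{143}\right)\right) + \left(3 + 2572816 - 906260\right) = \left(-374837 + \left(1 + 330 i \sqrt{143}\right)\right) + 1666559 = \left(-374836 + 330 i \sqrt{143}\right) + 1666559 = 1291723 + 330 i \sqrt{143}$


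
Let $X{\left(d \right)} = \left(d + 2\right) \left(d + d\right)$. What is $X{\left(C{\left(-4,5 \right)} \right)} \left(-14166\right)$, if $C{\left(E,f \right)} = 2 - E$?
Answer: $-1359936$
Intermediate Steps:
$X{\left(d \right)} = 2 d \left(2 + d\right)$ ($X{\left(d \right)} = \left(2 + d\right) 2 d = 2 d \left(2 + d\right)$)
$X{\left(C{\left(-4,5 \right)} \right)} \left(-14166\right) = 2 \left(2 - -4\right) \left(2 + \left(2 - -4\right)\right) \left(-14166\right) = 2 \left(2 + 4\right) \left(2 + \left(2 + 4\right)\right) \left(-14166\right) = 2 \cdot 6 \left(2 + 6\right) \left(-14166\right) = 2 \cdot 6 \cdot 8 \left(-14166\right) = 96 \left(-14166\right) = -1359936$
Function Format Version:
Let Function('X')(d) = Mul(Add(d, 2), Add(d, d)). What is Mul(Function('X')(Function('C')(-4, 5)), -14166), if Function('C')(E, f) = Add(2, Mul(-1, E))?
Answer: -1359936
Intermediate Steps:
Function('X')(d) = Mul(2, d, Add(2, d)) (Function('X')(d) = Mul(Add(2, d), Mul(2, d)) = Mul(2, d, Add(2, d)))
Mul(Function('X')(Function('C')(-4, 5)), -14166) = Mul(Mul(2, Add(2, Mul(-1, -4)), Add(2, Add(2, Mul(-1, -4)))), -14166) = Mul(Mul(2, Add(2, 4), Add(2, Add(2, 4))), -14166) = Mul(Mul(2, 6, Add(2, 6)), -14166) = Mul(Mul(2, 6, 8), -14166) = Mul(96, -14166) = -1359936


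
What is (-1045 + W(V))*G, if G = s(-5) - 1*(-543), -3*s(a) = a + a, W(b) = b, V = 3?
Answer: -1707838/3 ≈ -5.6928e+5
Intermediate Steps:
s(a) = -2*a/3 (s(a) = -(a + a)/3 = -2*a/3)
G = 1639/3 (G = -⅔*(-5) - 1*(-543) = 10/3 + 543 = 1639/3 ≈ 546.33)
(-1045 + W(V))*G = (-1045 + 3)*(1639/3) = -1042*1639/3 = -1707838/3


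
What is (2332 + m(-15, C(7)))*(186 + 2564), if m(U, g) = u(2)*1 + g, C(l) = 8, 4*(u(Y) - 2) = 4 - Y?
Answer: 6441875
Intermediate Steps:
u(Y) = 3 - Y/4 (u(Y) = 2 + (4 - Y)/4 = 2 + (1 - Y/4) = 3 - Y/4)
m(U, g) = 5/2 + g (m(U, g) = (3 - 1/4*2)*1 + g = (3 - 1/2)*1 + g = (5/2)*1 + g = 5/2 + g)
(2332 + m(-15, C(7)))*(186 + 2564) = (2332 + (5/2 + 8))*(186 + 2564) = (2332 + 21/2)*2750 = (4685/2)*2750 = 6441875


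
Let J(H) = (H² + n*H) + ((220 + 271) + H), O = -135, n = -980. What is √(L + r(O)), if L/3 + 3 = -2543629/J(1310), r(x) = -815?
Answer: I*√158590166515211/434101 ≈ 29.01*I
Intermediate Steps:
J(H) = 491 + H² - 979*H (J(H) = (H² - 980*H) + ((220 + 271) + H) = (H² - 980*H) + (491 + H) = 491 + H² - 979*H)
L = -11537796/434101 (L = -9 + 3*(-2543629/(491 + 1310² - 979*1310)) = -9 + 3*(-2543629/(491 + 1716100 - 1282490)) = -9 + 3*(-2543629/434101) = -9 - 7630887/434101 = -11537796/434101 ≈ -26.579)
√(L + r(O)) = √(-11537796/434101 - 815) = √(-365330111/434101) = I*√158590166515211/434101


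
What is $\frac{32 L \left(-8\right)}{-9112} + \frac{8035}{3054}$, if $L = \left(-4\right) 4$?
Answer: $\frac{7588217}{3478506} \approx 2.1815$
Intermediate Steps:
$L = -16$
$\frac{32 L \left(-8\right)}{-9112} + \frac{8035}{3054} = \frac{32 \left(-16\right) \left(-8\right)}{-9112} + \frac{8035}{3054} = \left(-512\right) \left(-8\right) \left(- \frac{1}{9112}\right) + 8035 \cdot \frac{1}{3054} = 4096 \left(- \frac{1}{9112}\right) + \frac{8035}{3054} = - \frac{512}{1139} + \frac{8035}{3054} = \frac{7588217}{3478506}$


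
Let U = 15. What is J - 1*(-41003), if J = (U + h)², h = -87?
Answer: 46187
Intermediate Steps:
J = 5184 (J = (15 - 87)² = (-72)² = 5184)
J - 1*(-41003) = 5184 - 1*(-41003) = 5184 + 41003 = 46187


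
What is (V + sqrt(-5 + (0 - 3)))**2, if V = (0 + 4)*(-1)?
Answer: 8 - 16*I*sqrt(2) ≈ 8.0 - 22.627*I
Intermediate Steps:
V = -4 (V = 4*(-1) = -4)
(V + sqrt(-5 + (0 - 3)))**2 = (-4 + sqrt(-5 + (0 - 3)))**2 = (-4 + sqrt(-5 - 3))**2 = (-4 + sqrt(-8))**2 = (-4 + 2*I*sqrt(2))**2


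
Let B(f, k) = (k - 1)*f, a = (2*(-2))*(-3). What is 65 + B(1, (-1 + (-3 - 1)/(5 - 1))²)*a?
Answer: 101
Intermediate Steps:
a = 12 (a = -4*(-3) = 12)
B(f, k) = f*(-1 + k) (B(f, k) = (-1 + k)*f = f*(-1 + k))
65 + B(1, (-1 + (-3 - 1)/(5 - 1))²)*a = 65 + (1*(-1 + (-1 + (-3 - 1)/(5 - 1))²))*12 = 65 + (1*(-1 + (-1 - 4/4)²))*12 = 65 + (1*(-1 + (-1 - 4*¼)²))*12 = 65 + (1*(-1 + (-1 - 1)²))*12 = 65 + (1*(-1 + (-2)²))*12 = 65 + (1*(-1 + 4))*12 = 65 + (1*3)*12 = 65 + 3*12 = 65 + 36 = 101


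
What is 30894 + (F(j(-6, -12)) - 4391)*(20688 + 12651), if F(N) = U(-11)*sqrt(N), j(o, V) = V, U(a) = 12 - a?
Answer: -146360655 + 1533594*I*sqrt(3) ≈ -1.4636e+8 + 2.6563e+6*I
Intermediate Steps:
F(N) = 23*sqrt(N) (F(N) = (12 - 1*(-11))*sqrt(N) = (12 + 11)*sqrt(N) = 23*sqrt(N))
30894 + (F(j(-6, -12)) - 4391)*(20688 + 12651) = 30894 + (23*sqrt(-12) - 4391)*(20688 + 12651) = 30894 + (23*(2*I*sqrt(3)) - 4391)*33339 = 30894 + (46*I*sqrt(3) - 4391)*33339 = 30894 + (-4391 + 46*I*sqrt(3))*33339 = 30894 + (-146391549 + 1533594*I*sqrt(3)) = -146360655 + 1533594*I*sqrt(3)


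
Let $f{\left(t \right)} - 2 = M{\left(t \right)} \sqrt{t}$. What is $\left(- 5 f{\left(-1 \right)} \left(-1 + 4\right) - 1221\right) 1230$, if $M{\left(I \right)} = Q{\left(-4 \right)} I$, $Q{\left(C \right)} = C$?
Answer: $-1538730 - 73800 i \approx -1.5387 \cdot 10^{6} - 73800.0 i$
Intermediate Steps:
$M{\left(I \right)} = - 4 I$
$f{\left(t \right)} = 2 - 4 t^{\frac{3}{2}}$ ($f{\left(t \right)} = 2 + - 4 t \sqrt{t} = 2 - 4 t^{\frac{3}{2}}$)
$\left(- 5 f{\left(-1 \right)} \left(-1 + 4\right) - 1221\right) 1230 = \left(- 5 \left(2 - 4 \left(-1\right)^{\frac{3}{2}}\right) \left(-1 + 4\right) - 1221\right) 1230 = \left(- 5 \left(2 - 4 \left(- i\right)\right) 3 - 1221\right) 1230 = \left(- 5 \left(2 + 4 i\right) 3 - 1221\right) 1230 = \left(\left(-10 - 20 i\right) 3 - 1221\right) 1230 = \left(\left(-30 - 60 i\right) - 1221\right) 1230 = \left(-1251 - 60 i\right) 1230 = -1538730 - 73800 i$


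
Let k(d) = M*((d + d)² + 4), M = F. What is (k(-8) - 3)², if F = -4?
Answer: 1087849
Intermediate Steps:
M = -4
k(d) = -16 - 16*d² (k(d) = -4*((d + d)² + 4) = -4*((2*d)² + 4) = -4*(4*d² + 4) = -4*(4 + 4*d²) = -16 - 16*d²)
(k(-8) - 3)² = ((-16 - 16*(-8)²) - 3)² = ((-16 - 16*64) - 3)² = ((-16 - 1024) - 3)² = (-1040 - 3)² = (-1043)² = 1087849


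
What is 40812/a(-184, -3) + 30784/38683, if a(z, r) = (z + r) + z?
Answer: -1567309732/14351393 ≈ -109.21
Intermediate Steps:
a(z, r) = r + 2*z (a(z, r) = (r + z) + z = r + 2*z)
40812/a(-184, -3) + 30784/38683 = 40812/(-3 + 2*(-184)) + 30784/38683 = 40812/(-3 - 368) + 30784*(1/38683) = 40812/(-371) + 30784/38683 = 40812*(-1/371) + 30784/38683 = -40812/371 + 30784/38683 = -1567309732/14351393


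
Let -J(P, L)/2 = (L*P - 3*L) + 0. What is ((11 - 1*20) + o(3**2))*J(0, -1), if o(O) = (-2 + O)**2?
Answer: -240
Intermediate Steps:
J(P, L) = 6*L - 2*L*P (J(P, L) = -2*((L*P - 3*L) + 0) = -2*((-3*L + L*P) + 0) = -2*(-3*L + L*P) = 6*L - 2*L*P)
((11 - 1*20) + o(3**2))*J(0, -1) = ((11 - 1*20) + (-2 + 3**2)**2)*(2*(-1)*(3 - 1*0)) = ((11 - 20) + (-2 + 9)**2)*(2*(-1)*(3 + 0)) = (-9 + 7**2)*(2*(-1)*3) = (-9 + 49)*(-6) = 40*(-6) = -240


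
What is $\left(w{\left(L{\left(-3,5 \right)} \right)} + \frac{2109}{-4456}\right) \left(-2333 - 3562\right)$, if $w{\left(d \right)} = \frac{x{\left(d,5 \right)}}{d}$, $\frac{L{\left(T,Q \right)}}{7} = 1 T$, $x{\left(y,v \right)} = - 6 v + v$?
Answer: $- \frac{131873115}{31192} \approx -4227.8$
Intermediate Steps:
$x{\left(y,v \right)} = - 5 v$
$L{\left(T,Q \right)} = 7 T$ ($L{\left(T,Q \right)} = 7 \cdot 1 T = 7 T$)
$w{\left(d \right)} = - \frac{25}{d}$ ($w{\left(d \right)} = \frac{\left(-5\right) 5}{d} = - \frac{25}{d}$)
$\left(w{\left(L{\left(-3,5 \right)} \right)} + \frac{2109}{-4456}\right) \left(-2333 - 3562\right) = \left(- \frac{25}{7 \left(-3\right)} + \frac{2109}{-4456}\right) \left(-2333 - 3562\right) = \left(- \frac{25}{-21} + 2109 \left(- \frac{1}{4456}\right)\right) \left(-5895\right) = \left(\left(-25\right) \left(- \frac{1}{21}\right) - \frac{2109}{4456}\right) \left(-5895\right) = \left(\frac{25}{21} - \frac{2109}{4456}\right) \left(-5895\right) = \frac{67111}{93576} \left(-5895\right) = - \frac{131873115}{31192}$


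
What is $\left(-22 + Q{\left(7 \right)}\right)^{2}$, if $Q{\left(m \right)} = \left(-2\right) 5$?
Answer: $1024$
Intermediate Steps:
$Q{\left(m \right)} = -10$
$\left(-22 + Q{\left(7 \right)}\right)^{2} = \left(-22 - 10\right)^{2} = \left(-32\right)^{2} = 1024$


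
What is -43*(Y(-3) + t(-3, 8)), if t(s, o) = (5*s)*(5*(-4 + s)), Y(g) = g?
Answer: -22446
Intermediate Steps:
t(s, o) = 5*s*(-20 + 5*s) (t(s, o) = (5*s)*(-20 + 5*s) = 5*s*(-20 + 5*s))
-43*(Y(-3) + t(-3, 8)) = -43*(-3 + 25*(-3)*(-4 - 3)) = -43*(-3 + 25*(-3)*(-7)) = -43*(-3 + 525) = -43*522 = -22446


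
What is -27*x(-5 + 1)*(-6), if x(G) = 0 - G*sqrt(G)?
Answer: 1296*I ≈ 1296.0*I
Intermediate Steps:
x(G) = -G**(3/2) (x(G) = 0 - G**(3/2) = -G**(3/2))
-27*x(-5 + 1)*(-6) = -(-27)*(-5 + 1)**(3/2)*(-6) = -(-27)*(-4)**(3/2)*(-6) = -(-27)*(-8*I)*(-6) = -216*I*(-6) = 1296*I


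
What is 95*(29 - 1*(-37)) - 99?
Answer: 6171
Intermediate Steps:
95*(29 - 1*(-37)) - 99 = 95*(29 + 37) - 99 = 95*66 - 99 = 6270 - 99 = 6171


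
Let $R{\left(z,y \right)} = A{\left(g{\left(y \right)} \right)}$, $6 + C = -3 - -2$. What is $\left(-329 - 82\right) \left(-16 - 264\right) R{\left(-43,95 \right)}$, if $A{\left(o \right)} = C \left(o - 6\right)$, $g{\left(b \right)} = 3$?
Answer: $2416680$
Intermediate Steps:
$C = -7$ ($C = -6 - 1 = -7$)
$A{\left(o \right)} = 42 - 7 o$ ($A{\left(o \right)} = - 7 \left(o - 6\right) = - 7 \left(-6 + o\right) = 42 - 7 o$)
$R{\left(z,y \right)} = 21$ ($R{\left(z,y \right)} = 42 - 21 = 21$)
$\left(-329 - 82\right) \left(-16 - 264\right) R{\left(-43,95 \right)} = \left(-329 - 82\right) \left(-16 - 264\right) 21 = \left(-411\right) \left(-280\right) 21 = 115080 \cdot 21 = 2416680$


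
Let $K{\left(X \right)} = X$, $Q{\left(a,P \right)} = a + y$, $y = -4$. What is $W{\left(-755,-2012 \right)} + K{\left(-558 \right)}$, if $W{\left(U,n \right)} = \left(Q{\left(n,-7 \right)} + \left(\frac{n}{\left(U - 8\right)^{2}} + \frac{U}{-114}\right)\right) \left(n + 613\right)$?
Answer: $\frac{186529550006143}{66367266} \approx 2.8106 \cdot 10^{6}$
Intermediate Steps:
$Q{\left(a,P \right)} = -4 + a$ ($Q{\left(a,P \right)} = a - 4 = -4 + a$)
$W{\left(U,n \right)} = \left(613 + n\right) \left(-4 + n - \frac{U}{114} + \frac{n}{\left(-8 + U\right)^{2}}\right)$ ($W{\left(U,n \right)} = \left(\left(-4 + n\right) + \left(\frac{n}{\left(U - 8\right)^{2}} + \frac{U}{-114}\right)\right) \left(n + 613\right) = \left(\left(-4 + n\right) + \left(\frac{n}{\left(-8 + U\right)^{2}} + U \left(- \frac{1}{114}\right)\right)\right) \left(613 + n\right) = \left(\left(-4 + n\right) - \left(\frac{U}{114} - \frac{n}{\left(-8 + U\right)^{2}}\right)\right) \left(613 + n\right) = \left(-4 + n - \frac{U}{114} + \frac{n}{\left(-8 + U\right)^{2}}\right) \left(613 + n\right) = \left(613 + n\right) \left(-4 + n - \frac{U}{114} + \frac{n}{\left(-8 + U\right)^{2}}\right)$)
$W{\left(-755,-2012 \right)} + K{\left(-558 \right)} = \left(-2452 + \left(-2012\right)^{2} + 609 \left(-2012\right) - - \frac{462815}{114} + \frac{\left(-2012\right)^{2}}{\left(-8 - 755\right)^{2}} + 613 \left(-2012\right) \frac{1}{\left(-8 - 755\right)^{2}} - \left(- \frac{755}{114}\right) \left(-2012\right)\right) - 558 = \left(-2452 + 4048144 - 1225308 + \frac{462815}{114} + \frac{4048144}{582169} + 613 \left(-2012\right) \frac{1}{582169} - \frac{759530}{57}\right) - 558 = \left(-2452 + 4048144 - 1225308 + \frac{462815}{114} + 4048144 \cdot \frac{1}{582169} + 613 \left(-2012\right) \frac{1}{582169} - \frac{759530}{57}\right) - 558 = \left(-2452 + 4048144 - 1225308 + \frac{462815}{114} + \frac{4048144}{582169} - \frac{1233356}{582169} - \frac{759530}{57}\right) - 558 = \frac{186566582940571}{66367266} - 558 = \frac{186529550006143}{66367266}$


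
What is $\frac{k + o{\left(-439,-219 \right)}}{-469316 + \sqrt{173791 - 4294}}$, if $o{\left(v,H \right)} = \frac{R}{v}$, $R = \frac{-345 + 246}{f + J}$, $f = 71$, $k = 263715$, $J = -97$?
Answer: $- \frac{706330649409438}{1257008630014813} - \frac{9030128733 \sqrt{18833}}{2514017260029626} \approx -0.56241$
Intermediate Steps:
$R = \frac{99}{26}$ ($R = \frac{-345 + 246}{71 - 97} = - \frac{99}{-26} = \left(-99\right) \left(- \frac{1}{26}\right) = \frac{99}{26} \approx 3.8077$)
$o{\left(v,H \right)} = \frac{99}{26 v}$
$\frac{k + o{\left(-439,-219 \right)}}{-469316 + \sqrt{173791 - 4294}} = \frac{263715 + \frac{99}{26 \left(-439\right)}}{-469316 + \sqrt{173791 - 4294}} = \frac{263715 + \frac{99}{26} \left(- \frac{1}{439}\right)}{-469316 + \sqrt{169497}} = \frac{263715 - \frac{99}{11414}}{-469316 + 3 \sqrt{18833}} = \frac{3010042911}{11414 \left(-469316 + 3 \sqrt{18833}\right)}$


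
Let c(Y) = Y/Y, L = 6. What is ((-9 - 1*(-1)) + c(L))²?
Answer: 49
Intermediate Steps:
c(Y) = 1
((-9 - 1*(-1)) + c(L))² = ((-9 - 1*(-1)) + 1)² = ((-9 + 1) + 1)² = (-8 + 1)² = (-7)² = 49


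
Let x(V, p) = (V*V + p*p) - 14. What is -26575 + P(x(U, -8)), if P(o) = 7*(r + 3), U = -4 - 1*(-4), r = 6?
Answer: -26512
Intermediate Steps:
U = 0 (U = -4 + 4 = 0)
x(V, p) = -14 + V² + p² (x(V, p) = (V² + p²) - 14 = -14 + V² + p²)
P(o) = 63 (P(o) = 7*(6 + 3) = 7*9 = 63)
-26575 + P(x(U, -8)) = -26575 + 63 = -26512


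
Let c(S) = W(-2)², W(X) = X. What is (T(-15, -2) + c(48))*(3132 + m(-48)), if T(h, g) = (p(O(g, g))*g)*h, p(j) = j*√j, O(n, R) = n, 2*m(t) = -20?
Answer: 12488 - 187320*I*√2 ≈ 12488.0 - 2.6491e+5*I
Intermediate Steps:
m(t) = -10 (m(t) = (½)*(-20) = -10)
p(j) = j^(3/2)
T(h, g) = h*g^(5/2) (T(h, g) = (g^(3/2)*g)*h = g^(5/2)*h = h*g^(5/2))
c(S) = 4 (c(S) = (-2)² = 4)
(T(-15, -2) + c(48))*(3132 + m(-48)) = (-60*I*√2 + 4)*(3132 - 10) = (-60*I*√2 + 4)*3122 = (4 - 60*I*√2)*3122 = 12488 - 187320*I*√2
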